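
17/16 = 1.06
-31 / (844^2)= -0.00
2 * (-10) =-20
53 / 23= 2.30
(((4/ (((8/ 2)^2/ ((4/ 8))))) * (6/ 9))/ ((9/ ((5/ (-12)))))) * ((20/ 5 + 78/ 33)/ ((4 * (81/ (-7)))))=1225/ 2309472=0.00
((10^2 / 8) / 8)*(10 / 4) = 125 / 32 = 3.91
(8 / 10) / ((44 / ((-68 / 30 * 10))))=-68 / 165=-0.41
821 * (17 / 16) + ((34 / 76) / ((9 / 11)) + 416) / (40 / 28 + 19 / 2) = 381112399 / 418608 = 910.43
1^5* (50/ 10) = 5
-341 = -341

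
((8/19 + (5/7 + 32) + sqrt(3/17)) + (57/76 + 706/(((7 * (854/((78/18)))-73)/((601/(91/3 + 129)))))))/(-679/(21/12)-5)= -25860274883/282908750180-sqrt(51)/6681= -0.09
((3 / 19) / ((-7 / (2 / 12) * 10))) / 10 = -0.00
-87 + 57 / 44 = -3771 / 44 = -85.70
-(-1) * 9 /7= 9 /7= 1.29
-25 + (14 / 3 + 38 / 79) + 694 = 159773 / 237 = 674.15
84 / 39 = 28 / 13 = 2.15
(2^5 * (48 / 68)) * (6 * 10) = 23040 / 17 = 1355.29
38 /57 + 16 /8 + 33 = 107 /3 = 35.67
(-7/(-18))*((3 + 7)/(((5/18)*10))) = 7/5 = 1.40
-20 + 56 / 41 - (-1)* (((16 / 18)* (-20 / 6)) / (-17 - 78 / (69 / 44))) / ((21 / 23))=-132641692 / 7136829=-18.59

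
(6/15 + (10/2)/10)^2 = 81/100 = 0.81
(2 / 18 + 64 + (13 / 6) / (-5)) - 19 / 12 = 11177 / 180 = 62.09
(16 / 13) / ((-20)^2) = 1 / 325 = 0.00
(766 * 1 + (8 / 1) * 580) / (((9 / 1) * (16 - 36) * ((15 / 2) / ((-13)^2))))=-152269 / 225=-676.75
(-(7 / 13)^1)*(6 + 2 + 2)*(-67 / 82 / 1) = 2345 / 533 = 4.40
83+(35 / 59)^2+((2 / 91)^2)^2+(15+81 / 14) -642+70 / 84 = -384581704256192 / 716128317723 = -537.03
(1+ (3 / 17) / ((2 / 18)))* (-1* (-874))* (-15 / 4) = -144210 / 17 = -8482.94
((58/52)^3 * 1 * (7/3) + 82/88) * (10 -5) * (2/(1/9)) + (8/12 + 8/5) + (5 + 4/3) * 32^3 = 207908.20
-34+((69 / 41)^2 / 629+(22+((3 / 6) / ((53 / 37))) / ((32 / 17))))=-11.81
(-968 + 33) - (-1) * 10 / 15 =-2803 / 3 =-934.33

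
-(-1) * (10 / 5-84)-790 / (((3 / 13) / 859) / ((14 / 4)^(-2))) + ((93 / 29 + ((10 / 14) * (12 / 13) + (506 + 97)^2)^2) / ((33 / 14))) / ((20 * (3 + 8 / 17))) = 171690714866638339 / 212531865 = 807835168.00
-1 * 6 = -6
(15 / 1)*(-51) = -765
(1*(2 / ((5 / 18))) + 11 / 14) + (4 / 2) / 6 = 8.32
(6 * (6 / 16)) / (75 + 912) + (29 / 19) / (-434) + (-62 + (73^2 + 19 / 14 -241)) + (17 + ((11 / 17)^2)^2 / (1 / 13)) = 326714752508659 / 64739131604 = 5046.63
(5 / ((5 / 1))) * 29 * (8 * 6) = 1392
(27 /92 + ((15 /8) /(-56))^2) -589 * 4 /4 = -2717577161 /4616192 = -588.71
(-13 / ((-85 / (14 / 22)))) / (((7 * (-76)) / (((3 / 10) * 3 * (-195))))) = 4563 / 142120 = 0.03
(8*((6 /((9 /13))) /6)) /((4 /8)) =23.11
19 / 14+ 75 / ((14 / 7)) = 272 / 7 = 38.86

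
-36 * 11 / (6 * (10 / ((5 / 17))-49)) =22 / 5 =4.40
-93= -93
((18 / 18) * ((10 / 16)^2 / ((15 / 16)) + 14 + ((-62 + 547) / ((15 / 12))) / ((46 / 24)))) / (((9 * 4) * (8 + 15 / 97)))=5805547 / 7859376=0.74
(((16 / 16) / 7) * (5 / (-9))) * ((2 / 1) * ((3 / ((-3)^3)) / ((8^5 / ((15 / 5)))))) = 5 / 3096576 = 0.00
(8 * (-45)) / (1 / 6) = -2160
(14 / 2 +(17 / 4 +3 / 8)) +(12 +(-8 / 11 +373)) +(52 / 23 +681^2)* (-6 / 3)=-1876512383 / 2024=-927130.62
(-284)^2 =80656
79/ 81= 0.98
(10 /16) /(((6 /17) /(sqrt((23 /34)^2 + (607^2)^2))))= 652461.77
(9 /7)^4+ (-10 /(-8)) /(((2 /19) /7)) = 1649153 /19208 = 85.86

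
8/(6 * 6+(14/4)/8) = 128/583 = 0.22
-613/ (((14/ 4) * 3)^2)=-2452/ 441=-5.56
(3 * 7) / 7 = 3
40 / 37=1.08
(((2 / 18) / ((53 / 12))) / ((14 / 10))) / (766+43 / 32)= 128 / 5465943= 0.00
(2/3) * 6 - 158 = -154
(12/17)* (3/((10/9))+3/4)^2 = 14283/1700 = 8.40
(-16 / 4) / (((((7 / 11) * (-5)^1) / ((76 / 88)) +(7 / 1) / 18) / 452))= 618336 / 1127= 548.66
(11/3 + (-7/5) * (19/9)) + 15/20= 263/180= 1.46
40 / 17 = 2.35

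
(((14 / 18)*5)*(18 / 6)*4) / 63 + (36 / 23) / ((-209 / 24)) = 72812 / 129789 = 0.56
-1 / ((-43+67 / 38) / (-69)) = -2622 / 1567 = -1.67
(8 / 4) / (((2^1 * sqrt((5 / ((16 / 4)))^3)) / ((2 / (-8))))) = -2 * sqrt(5) / 25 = -0.18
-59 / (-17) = 59 / 17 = 3.47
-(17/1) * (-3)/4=51/4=12.75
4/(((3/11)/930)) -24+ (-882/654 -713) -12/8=2812233/218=12900.15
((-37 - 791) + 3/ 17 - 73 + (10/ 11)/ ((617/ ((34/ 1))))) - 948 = -213309630/ 115379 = -1848.77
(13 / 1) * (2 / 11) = 26 / 11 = 2.36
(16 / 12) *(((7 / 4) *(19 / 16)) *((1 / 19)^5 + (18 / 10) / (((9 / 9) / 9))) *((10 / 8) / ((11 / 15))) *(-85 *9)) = -671262717825 / 11468248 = -58532.28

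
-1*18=-18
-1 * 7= -7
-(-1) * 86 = 86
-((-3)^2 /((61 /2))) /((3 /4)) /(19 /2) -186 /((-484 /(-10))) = -544743 /140239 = -3.88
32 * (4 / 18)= 64 / 9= 7.11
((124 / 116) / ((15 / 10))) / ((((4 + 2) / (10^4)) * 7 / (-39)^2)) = 52390000 / 203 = 258078.82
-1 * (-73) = 73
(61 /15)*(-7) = -427 /15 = -28.47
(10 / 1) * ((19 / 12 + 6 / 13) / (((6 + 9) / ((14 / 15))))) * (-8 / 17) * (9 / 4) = -4466 / 3315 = -1.35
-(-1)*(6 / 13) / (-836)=-3 / 5434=-0.00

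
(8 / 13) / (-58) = -0.01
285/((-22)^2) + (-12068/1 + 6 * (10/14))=-40869869/3388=-12063.13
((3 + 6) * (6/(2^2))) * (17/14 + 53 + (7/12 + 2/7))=5949/8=743.62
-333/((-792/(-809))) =-29933/88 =-340.15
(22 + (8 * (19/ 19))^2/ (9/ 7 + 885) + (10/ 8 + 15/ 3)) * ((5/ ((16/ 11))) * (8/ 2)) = 878555/ 2256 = 389.43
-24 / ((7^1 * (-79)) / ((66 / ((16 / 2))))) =198 / 553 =0.36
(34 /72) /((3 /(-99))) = -187 /12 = -15.58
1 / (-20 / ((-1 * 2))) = 1 / 10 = 0.10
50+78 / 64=1639 / 32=51.22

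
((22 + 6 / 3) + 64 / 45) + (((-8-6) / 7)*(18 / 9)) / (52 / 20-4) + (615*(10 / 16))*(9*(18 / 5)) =15727357 / 1260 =12482.03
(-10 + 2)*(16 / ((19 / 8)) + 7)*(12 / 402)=-4176 / 1273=-3.28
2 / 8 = 1 / 4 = 0.25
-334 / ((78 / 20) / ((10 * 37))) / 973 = -1235800 / 37947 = -32.57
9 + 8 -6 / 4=31 / 2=15.50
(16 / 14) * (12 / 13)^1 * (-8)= -768 / 91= -8.44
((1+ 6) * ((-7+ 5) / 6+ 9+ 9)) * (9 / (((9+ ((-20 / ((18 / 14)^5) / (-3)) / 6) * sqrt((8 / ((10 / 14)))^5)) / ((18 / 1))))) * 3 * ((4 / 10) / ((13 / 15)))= -114578415010672168500 / 8052366181266924023+ 202018657600183495680 * sqrt(70) / 8052366181266924023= 195.67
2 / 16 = 1 / 8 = 0.12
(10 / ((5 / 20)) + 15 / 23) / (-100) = -187 / 460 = -0.41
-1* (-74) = 74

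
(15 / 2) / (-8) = -15 / 16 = -0.94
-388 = -388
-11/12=-0.92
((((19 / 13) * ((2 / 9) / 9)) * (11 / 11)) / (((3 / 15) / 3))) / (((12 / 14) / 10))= 6650 / 1053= 6.32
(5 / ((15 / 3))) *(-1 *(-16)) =16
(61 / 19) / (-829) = -61 / 15751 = -0.00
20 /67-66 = -65.70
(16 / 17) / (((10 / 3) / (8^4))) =98304 / 85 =1156.52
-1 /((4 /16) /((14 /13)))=-56 /13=-4.31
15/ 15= 1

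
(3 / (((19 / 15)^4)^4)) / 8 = 0.01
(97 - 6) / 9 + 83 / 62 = 6389 / 558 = 11.45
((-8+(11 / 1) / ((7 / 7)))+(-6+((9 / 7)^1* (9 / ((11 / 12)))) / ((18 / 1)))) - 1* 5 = -7.30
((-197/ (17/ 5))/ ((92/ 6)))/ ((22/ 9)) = -1.55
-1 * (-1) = 1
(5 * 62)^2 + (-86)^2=103496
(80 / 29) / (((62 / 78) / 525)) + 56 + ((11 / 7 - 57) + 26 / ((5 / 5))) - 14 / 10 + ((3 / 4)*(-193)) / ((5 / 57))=24800197 / 125860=197.05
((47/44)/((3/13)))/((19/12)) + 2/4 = 1431/418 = 3.42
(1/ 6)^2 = 1/ 36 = 0.03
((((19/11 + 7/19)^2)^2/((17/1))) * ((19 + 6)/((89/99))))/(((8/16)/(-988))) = -861216415862400/13812674777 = -62349.72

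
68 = 68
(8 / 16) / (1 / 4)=2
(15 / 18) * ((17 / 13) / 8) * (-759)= -21505 / 208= -103.39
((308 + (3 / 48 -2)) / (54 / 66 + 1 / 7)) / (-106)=-377069 / 125504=-3.00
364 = 364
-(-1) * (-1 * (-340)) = 340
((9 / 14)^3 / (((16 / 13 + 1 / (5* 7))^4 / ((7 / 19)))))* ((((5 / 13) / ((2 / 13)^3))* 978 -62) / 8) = 3250849381723125 / 6473319387904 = 502.19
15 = 15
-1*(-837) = 837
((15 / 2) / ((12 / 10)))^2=625 / 16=39.06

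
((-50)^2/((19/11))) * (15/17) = 412500/323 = 1277.09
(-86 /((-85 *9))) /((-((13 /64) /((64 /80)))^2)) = -5636096 /3232125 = -1.74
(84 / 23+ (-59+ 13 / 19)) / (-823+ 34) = 23888 / 344793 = 0.07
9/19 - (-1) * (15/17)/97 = 15126/31331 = 0.48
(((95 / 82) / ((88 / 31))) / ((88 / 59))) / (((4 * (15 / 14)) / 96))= 6.13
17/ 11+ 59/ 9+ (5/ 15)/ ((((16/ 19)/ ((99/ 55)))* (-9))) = 63533/ 7920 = 8.02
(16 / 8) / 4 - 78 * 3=-467 / 2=-233.50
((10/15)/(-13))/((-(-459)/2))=-4/17901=-0.00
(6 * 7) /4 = 21 /2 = 10.50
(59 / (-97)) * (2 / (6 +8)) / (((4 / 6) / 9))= -1593 / 1358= -1.17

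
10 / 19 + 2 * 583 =1166.53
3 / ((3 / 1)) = 1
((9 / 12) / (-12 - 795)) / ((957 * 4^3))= -1 / 65902848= -0.00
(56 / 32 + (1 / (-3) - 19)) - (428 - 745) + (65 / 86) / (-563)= 86982547 / 290508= 299.42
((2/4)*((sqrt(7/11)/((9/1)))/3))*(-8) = -4*sqrt(77)/297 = -0.12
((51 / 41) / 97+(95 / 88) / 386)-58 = -7833152505 / 135090736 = -57.98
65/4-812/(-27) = 5003/108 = 46.32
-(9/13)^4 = -6561/28561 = -0.23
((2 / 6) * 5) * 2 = 10 / 3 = 3.33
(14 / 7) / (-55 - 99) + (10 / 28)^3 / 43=-15481 / 1297912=-0.01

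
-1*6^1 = -6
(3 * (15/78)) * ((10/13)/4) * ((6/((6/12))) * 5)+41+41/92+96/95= 72542823/1477060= 49.11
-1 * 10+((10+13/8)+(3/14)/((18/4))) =281/168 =1.67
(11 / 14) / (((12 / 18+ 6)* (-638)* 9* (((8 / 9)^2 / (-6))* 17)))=81 / 8834560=0.00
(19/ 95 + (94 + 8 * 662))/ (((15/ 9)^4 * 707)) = 2183031/ 2209375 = 0.99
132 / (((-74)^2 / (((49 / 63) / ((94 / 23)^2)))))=40733 / 36289452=0.00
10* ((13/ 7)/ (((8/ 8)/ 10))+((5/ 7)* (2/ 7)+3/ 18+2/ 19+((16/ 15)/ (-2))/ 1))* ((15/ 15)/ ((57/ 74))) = 38265326/ 159201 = 240.36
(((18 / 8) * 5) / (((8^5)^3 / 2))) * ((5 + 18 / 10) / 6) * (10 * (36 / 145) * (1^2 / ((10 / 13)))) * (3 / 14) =0.00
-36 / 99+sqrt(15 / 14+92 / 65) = -4 / 11+sqrt(2059330) / 910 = 1.21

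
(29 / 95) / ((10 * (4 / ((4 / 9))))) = 0.00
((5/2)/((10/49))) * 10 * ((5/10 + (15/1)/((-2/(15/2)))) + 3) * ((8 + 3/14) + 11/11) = -952665/16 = -59541.56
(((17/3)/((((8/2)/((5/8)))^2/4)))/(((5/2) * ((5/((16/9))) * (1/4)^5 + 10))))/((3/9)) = 2176/32777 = 0.07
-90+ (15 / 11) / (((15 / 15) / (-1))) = -1005 / 11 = -91.36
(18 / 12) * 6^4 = 1944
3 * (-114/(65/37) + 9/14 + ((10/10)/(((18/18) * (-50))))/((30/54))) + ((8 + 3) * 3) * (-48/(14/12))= -1550.57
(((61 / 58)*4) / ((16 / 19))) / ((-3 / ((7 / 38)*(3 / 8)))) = -427 / 3712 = -0.12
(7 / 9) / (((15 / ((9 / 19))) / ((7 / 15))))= 49 / 4275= 0.01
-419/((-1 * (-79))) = -419/79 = -5.30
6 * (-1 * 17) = -102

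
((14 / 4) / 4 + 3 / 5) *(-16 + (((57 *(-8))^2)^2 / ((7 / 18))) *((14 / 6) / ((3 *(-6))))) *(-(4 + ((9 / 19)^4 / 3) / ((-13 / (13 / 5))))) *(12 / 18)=553617710005701964 / 9774075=56641442796.96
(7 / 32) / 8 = 7 / 256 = 0.03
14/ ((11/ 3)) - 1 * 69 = -717/ 11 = -65.18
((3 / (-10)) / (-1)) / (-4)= -3 / 40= -0.08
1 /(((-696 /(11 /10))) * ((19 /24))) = -11 /5510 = -0.00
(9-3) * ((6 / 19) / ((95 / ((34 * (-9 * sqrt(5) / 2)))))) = -5508 * sqrt(5) / 1805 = -6.82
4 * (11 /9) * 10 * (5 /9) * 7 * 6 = 30800 /27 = 1140.74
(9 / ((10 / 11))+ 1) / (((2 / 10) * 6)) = 109 / 12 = 9.08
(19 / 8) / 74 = 19 / 592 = 0.03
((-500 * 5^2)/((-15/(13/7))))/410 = 3250/861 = 3.77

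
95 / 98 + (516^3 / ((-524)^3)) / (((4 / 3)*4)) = 1392985877 / 1762503344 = 0.79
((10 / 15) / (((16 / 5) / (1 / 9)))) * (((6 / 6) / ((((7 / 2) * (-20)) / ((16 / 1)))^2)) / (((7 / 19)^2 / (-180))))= -11552 / 7203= -1.60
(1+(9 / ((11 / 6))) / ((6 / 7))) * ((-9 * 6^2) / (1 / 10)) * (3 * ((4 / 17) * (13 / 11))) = -37402560 / 2057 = -18183.06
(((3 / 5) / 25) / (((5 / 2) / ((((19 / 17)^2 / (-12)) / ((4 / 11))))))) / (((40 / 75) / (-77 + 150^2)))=-15713247 / 136000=-115.54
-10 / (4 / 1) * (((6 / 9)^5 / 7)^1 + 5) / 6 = -42685 / 20412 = -2.09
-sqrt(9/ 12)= -sqrt(3)/ 2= -0.87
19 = 19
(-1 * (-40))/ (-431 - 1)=-5/ 54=-0.09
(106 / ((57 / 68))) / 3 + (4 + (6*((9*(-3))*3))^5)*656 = -17786282489424789.85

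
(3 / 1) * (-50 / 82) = -75 / 41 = -1.83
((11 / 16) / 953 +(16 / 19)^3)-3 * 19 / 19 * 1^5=-251226839 / 104586032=-2.40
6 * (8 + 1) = 54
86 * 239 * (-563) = -11571902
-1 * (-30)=30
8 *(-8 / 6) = -32 / 3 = -10.67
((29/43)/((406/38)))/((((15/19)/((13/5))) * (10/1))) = 0.02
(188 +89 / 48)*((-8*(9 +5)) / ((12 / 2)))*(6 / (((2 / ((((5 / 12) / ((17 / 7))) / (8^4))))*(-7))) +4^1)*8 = -23689999879 / 208896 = -113405.71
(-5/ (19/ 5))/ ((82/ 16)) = -200/ 779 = -0.26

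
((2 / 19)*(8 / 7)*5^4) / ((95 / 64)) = 128000 / 2527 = 50.65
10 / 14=0.71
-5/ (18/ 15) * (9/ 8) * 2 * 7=-525/ 8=-65.62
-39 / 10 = -3.90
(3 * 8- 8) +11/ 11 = 17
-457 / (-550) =457 / 550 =0.83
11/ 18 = 0.61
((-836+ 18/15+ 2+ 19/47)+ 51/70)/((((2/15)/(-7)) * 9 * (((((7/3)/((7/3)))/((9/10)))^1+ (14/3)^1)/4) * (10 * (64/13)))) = 1641711/24064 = 68.22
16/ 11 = 1.45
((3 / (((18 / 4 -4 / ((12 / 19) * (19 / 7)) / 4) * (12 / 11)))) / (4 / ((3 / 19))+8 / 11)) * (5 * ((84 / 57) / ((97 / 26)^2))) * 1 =5153148 / 361296191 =0.01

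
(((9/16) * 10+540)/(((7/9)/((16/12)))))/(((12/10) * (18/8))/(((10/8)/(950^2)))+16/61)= 798795/1664787824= 0.00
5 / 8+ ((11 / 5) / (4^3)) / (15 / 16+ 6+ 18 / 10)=3517 / 5592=0.63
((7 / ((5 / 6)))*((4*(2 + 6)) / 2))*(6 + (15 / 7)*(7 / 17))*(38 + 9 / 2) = 39312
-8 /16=-1 /2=-0.50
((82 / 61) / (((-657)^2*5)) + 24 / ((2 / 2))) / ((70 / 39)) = 20537859953 / 1535951025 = 13.37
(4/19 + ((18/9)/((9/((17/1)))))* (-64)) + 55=-31903/171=-186.57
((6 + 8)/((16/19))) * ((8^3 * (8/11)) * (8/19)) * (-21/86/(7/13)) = -1182.04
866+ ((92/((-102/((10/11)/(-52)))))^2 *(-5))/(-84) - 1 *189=677.00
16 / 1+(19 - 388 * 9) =-3457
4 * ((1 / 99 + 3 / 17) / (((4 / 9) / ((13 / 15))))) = 4082 / 2805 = 1.46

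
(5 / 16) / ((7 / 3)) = 15 / 112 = 0.13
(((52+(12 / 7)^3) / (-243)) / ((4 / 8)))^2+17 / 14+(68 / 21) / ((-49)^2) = 19952160215 / 13894111602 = 1.44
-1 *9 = -9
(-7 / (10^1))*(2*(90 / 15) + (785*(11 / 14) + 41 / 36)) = -158741 / 360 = -440.95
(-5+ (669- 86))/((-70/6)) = -1734/35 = -49.54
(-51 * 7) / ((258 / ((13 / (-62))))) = 1547 / 5332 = 0.29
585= 585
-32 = -32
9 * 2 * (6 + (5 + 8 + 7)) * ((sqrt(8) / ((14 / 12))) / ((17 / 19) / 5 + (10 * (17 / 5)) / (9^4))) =3500424720 * sqrt(2) / 803369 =6161.99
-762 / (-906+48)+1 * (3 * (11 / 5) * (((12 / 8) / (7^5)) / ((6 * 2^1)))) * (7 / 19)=231749239 / 260940680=0.89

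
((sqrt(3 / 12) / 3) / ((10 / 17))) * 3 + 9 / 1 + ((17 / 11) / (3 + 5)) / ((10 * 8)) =69361 / 7040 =9.85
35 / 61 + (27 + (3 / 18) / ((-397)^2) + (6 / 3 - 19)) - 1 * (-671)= 39316510765 / 57684894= 681.57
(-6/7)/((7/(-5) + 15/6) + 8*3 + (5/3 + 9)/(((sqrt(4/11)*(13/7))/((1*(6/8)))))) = -2545140/68493383 + 31200*sqrt(11)/9784769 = -0.03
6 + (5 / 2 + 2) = 21 / 2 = 10.50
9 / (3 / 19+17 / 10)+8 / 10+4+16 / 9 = 11.42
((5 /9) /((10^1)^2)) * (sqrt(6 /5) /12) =sqrt(30) /10800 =0.00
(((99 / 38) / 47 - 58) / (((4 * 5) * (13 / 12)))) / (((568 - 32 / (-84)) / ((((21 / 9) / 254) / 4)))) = -15212883 / 1407820643840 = -0.00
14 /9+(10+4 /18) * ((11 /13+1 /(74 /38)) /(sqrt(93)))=20056 * sqrt(93) /134199+14 /9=3.00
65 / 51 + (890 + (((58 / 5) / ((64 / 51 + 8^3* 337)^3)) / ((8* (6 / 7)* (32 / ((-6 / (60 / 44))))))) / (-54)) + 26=68006090646269327332161307731 / 74139300634012434405785600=917.27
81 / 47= 1.72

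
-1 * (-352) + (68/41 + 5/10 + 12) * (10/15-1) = 347.28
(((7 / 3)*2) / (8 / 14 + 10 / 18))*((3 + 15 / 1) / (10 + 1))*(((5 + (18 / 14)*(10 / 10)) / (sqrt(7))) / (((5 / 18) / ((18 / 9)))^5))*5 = 26121388032*sqrt(7) / 44375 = 1557424.15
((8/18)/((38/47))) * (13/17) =1222/2907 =0.42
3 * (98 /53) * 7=2058 /53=38.83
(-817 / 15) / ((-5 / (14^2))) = 160132 / 75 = 2135.09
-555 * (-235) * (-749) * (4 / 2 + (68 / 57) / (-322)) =-195014723.11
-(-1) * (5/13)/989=5/12857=0.00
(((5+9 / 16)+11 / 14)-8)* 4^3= -740 / 7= -105.71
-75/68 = -1.10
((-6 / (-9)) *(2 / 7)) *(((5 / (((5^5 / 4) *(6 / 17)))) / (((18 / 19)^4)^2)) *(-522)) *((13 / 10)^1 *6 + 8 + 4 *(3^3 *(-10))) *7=44552182697992373 / 2152336050000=20699.45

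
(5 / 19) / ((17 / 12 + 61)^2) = 720 / 10659019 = 0.00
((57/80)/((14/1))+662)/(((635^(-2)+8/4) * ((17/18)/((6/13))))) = 161.77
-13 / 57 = -0.23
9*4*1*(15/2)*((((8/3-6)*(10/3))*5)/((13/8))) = -9230.77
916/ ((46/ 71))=1413.83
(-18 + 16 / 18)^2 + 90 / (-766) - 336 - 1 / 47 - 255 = -435016493 / 1458081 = -298.35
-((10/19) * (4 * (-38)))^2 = -6400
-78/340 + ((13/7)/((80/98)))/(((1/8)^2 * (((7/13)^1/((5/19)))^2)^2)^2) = 71565114652558503743/2377738057770624710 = 30.10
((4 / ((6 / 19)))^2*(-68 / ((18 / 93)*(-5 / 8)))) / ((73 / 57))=231340352 / 3285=70423.24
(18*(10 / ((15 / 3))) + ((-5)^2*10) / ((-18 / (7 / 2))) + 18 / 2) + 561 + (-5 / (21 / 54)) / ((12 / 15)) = 34103 / 63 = 541.32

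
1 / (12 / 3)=1 / 4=0.25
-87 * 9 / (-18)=87 / 2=43.50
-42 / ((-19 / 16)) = 672 / 19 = 35.37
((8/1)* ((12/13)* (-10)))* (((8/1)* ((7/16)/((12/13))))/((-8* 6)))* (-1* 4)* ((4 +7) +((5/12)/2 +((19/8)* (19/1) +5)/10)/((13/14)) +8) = -574.52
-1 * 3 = -3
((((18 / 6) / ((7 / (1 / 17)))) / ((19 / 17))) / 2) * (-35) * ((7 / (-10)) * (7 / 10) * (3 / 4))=441 / 3040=0.15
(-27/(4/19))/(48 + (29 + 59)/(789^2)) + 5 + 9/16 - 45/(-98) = 2802693311/836670688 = 3.35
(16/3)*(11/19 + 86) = 26320/57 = 461.75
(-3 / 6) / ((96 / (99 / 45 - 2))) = -0.00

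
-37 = -37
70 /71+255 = 18175 /71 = 255.99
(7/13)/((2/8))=28/13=2.15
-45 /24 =-15 /8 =-1.88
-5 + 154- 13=136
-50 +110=60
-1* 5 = -5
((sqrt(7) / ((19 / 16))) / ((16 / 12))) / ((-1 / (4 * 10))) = -480 * sqrt(7) / 19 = -66.84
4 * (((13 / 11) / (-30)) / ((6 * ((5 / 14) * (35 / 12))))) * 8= -832 / 4125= -0.20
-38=-38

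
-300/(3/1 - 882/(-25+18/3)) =-6.07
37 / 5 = 7.40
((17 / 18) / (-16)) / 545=-17 / 156960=-0.00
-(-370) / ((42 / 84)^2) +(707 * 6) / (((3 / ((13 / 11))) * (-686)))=796407 / 539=1477.56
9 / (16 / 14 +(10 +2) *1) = 63 / 92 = 0.68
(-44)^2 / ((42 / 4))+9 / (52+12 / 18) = 612343 / 3318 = 184.55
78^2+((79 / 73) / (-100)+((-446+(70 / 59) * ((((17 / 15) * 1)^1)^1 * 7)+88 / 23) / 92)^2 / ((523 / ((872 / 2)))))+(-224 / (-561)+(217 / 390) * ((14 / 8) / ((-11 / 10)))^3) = 240261887526328944620513173 / 39383358273177768392400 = 6100.59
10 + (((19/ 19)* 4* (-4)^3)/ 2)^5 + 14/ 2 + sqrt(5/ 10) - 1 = -34359738352 + sqrt(2)/ 2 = -34359738351.29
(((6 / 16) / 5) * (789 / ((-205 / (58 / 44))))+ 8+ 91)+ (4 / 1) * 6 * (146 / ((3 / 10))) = 2124862957 / 180400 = 11778.62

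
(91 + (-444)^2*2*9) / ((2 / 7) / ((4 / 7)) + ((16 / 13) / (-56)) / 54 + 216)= 17437520646 / 1063879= 16390.51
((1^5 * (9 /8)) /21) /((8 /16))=3 /28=0.11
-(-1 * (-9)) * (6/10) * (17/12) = -153/20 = -7.65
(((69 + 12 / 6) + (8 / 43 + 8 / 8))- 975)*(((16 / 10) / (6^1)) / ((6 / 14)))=-1086988 / 1935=-561.75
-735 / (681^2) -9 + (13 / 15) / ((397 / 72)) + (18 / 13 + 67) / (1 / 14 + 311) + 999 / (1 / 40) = 138811907810660666 / 3474521372985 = 39951.38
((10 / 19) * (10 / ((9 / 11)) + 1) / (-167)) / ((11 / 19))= -1190 / 16533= -0.07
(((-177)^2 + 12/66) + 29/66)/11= 2067755/726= 2848.15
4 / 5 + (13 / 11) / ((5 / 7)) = 27 / 11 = 2.45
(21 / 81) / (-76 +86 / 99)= -77 / 22314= -0.00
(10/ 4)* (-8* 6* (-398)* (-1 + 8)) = 334320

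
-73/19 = -3.84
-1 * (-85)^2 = -7225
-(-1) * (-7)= -7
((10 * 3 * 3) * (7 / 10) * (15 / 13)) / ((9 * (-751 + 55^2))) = 35 / 9854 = 0.00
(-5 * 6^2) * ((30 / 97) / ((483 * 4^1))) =-450 / 15617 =-0.03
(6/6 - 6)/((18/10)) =-25/9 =-2.78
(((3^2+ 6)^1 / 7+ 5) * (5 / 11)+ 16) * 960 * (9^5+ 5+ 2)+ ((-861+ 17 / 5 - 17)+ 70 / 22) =420100426104 / 385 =1091169937.93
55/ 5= 11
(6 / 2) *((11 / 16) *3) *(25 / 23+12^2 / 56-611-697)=-8070.61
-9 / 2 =-4.50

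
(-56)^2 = 3136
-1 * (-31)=31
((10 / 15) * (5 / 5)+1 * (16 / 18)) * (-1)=-14 / 9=-1.56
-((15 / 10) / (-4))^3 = 27 / 512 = 0.05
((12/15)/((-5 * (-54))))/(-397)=-2/267975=-0.00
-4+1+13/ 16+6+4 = 7.81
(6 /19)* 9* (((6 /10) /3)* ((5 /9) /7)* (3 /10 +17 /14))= 318 /4655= 0.07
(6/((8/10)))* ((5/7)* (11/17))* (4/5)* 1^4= 330/119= 2.77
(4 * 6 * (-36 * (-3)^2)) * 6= -46656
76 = 76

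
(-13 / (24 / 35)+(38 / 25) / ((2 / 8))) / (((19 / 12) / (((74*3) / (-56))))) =857697 / 26600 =32.24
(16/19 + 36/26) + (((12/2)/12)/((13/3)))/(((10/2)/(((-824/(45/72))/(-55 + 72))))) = 45878/104975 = 0.44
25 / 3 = 8.33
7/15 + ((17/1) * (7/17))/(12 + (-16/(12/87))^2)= 13483/28860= 0.47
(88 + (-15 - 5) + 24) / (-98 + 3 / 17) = -1564 / 1663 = -0.94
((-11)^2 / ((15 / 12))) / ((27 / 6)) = 968 / 45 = 21.51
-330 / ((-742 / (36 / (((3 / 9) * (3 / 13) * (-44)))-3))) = -2250 / 371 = -6.06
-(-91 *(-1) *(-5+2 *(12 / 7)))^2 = -20449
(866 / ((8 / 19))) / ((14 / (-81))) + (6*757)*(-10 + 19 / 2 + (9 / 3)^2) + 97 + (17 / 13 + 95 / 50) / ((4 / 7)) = 48793919 / 1820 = 26809.85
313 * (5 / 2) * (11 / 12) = 17215 / 24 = 717.29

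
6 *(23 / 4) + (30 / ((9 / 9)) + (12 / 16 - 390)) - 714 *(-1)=1557 / 4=389.25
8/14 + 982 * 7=6874.57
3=3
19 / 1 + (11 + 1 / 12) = 361 / 12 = 30.08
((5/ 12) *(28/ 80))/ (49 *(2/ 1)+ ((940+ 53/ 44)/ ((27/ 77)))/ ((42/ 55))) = 189/ 4682438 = 0.00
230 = 230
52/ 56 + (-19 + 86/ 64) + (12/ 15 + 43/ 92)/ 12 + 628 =47247287/ 77280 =611.38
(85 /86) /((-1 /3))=-255 /86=-2.97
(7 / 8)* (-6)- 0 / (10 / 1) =-21 / 4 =-5.25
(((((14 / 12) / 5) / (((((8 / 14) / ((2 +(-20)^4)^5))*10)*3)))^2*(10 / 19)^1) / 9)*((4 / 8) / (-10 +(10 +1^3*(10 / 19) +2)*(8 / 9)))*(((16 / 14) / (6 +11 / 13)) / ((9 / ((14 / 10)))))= 7356684362384456194035887311618117059768655560393552 / 5395625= 1363453605909316565557445000000000000000000000.00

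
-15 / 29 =-0.52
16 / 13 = 1.23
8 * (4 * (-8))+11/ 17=-4341/ 17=-255.35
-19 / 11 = -1.73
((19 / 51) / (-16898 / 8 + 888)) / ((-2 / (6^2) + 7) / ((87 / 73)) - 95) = 39672 / 11625306605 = 0.00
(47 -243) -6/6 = -197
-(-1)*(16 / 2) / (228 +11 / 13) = 104 / 2975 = 0.03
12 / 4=3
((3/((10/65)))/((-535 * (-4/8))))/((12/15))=39/428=0.09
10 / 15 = 0.67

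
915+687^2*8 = 3776667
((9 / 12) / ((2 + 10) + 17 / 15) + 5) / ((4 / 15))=59775 / 3152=18.96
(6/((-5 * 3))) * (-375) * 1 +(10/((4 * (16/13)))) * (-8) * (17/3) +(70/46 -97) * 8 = -194831/276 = -705.91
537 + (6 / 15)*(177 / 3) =2803 / 5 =560.60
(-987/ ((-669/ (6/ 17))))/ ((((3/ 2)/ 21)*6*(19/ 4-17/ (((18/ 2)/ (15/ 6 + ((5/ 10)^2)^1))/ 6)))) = -55272/ 1201747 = -0.05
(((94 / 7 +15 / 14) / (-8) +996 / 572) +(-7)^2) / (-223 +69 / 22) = -0.22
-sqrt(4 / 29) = -2* sqrt(29) / 29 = -0.37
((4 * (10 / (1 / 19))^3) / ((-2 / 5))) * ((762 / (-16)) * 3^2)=29399388750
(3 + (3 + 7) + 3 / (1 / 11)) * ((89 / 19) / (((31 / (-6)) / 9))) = -375.34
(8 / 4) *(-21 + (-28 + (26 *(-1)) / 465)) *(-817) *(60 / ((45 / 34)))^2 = 689404626304 / 4185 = 164732288.24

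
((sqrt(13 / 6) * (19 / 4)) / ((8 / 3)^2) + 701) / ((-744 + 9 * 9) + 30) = -701 / 633 - 19 * sqrt(78) / 108032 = -1.11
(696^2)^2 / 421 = 557384468.07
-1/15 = -0.07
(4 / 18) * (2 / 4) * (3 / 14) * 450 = 75 / 7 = 10.71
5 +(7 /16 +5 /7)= 689 /112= 6.15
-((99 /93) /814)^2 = -9 /5262436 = -0.00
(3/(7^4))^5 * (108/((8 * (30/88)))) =48114/398961331488060005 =0.00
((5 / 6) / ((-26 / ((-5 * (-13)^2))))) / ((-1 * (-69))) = 0.39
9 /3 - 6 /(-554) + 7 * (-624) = -1209102 /277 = -4364.99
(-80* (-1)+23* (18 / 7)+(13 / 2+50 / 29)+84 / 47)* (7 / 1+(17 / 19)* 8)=2111.71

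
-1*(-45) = 45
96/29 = 3.31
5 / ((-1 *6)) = -5 / 6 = -0.83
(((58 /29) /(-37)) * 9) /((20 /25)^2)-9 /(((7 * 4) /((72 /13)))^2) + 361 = 882148175 /2451176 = 359.89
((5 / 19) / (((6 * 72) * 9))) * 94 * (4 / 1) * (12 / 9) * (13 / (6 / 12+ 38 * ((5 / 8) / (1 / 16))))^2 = 317720 / 8021404971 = 0.00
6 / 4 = 1.50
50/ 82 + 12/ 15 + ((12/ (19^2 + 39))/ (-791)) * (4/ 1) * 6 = 1142257/ 810775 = 1.41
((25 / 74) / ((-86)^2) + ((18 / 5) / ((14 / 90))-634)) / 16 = -2340271729 / 61298048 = -38.18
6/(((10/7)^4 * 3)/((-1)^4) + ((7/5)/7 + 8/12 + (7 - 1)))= 216090/697303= 0.31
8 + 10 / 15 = 26 / 3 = 8.67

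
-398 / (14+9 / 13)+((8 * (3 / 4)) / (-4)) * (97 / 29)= -355673 / 11078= -32.11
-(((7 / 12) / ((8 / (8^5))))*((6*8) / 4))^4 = -675821419082285056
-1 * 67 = -67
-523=-523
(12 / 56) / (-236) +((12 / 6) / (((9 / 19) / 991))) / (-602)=-8888449 / 1278648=-6.95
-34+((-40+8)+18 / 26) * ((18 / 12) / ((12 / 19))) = -11269 / 104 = -108.36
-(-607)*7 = 4249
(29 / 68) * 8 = 58 / 17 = 3.41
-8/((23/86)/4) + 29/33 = -90149/759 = -118.77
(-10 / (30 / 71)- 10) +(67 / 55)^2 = -292058 / 9075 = -32.18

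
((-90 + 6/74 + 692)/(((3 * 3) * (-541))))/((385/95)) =-423263/13871781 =-0.03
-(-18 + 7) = 11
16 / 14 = 8 / 7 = 1.14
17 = 17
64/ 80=4/ 5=0.80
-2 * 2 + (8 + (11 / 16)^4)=276785 / 65536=4.22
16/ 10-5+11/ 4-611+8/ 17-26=-216641/ 340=-637.18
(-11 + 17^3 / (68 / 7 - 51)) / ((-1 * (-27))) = -4.81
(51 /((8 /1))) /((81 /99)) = 187 /24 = 7.79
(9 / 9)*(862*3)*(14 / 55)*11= 36204 / 5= 7240.80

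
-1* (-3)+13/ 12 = 49/ 12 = 4.08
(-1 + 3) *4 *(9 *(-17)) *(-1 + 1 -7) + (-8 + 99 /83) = 710579 /83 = 8561.19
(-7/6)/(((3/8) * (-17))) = 28/153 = 0.18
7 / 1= 7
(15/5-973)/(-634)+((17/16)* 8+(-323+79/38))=-1872497/6023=-310.89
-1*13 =-13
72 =72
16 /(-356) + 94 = 93.96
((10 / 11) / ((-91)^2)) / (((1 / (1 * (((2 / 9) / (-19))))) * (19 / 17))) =-340 / 295954659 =-0.00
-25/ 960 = -5/ 192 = -0.03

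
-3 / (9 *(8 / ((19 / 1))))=-19 / 24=-0.79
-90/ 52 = -45/ 26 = -1.73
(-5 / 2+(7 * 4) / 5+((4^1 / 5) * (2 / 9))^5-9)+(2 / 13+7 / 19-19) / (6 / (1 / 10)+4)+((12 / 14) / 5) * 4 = -5.50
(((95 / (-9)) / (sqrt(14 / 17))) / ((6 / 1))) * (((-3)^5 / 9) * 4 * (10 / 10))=209.37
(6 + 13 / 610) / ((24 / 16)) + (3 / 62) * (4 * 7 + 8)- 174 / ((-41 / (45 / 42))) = 83875676 / 8140755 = 10.30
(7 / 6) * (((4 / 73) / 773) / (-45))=-14 / 7617915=-0.00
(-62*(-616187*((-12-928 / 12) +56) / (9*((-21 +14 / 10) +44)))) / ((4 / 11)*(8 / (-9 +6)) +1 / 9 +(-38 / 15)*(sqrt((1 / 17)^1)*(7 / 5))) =-94882207285937500 / 52641597 +7685130478025000*sqrt(17) / 17547199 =3373887.70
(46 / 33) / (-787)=-46 / 25971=-0.00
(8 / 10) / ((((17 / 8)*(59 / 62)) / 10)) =3968 / 1003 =3.96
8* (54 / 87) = 144 / 29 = 4.97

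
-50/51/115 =-10/1173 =-0.01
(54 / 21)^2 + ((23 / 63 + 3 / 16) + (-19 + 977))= 6810203 / 7056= 965.16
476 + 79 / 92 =43871 / 92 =476.86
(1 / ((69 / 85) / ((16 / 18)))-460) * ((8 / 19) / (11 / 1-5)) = -32.20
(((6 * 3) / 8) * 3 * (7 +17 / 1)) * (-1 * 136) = -22032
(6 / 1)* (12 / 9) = 8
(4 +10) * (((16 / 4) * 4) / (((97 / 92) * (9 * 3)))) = 20608 / 2619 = 7.87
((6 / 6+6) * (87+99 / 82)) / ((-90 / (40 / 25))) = -33754 / 3075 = -10.98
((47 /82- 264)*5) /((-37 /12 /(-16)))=-10368480 /1517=-6834.86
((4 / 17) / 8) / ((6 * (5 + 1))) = 1 / 1224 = 0.00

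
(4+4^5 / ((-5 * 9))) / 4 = -211 / 45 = -4.69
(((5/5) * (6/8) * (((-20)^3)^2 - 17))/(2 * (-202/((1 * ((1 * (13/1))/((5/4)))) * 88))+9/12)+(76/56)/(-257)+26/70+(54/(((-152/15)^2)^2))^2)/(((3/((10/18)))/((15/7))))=25132112304917172090009888313105/407133735937298002870272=61729378.06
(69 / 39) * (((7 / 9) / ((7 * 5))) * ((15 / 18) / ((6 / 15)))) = 115 / 1404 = 0.08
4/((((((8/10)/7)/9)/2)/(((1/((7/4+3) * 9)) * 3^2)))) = 132.63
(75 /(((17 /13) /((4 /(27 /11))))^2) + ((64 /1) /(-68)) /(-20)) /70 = 1.66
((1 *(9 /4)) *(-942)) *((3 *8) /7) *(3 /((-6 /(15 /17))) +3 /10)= 610416 /595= 1025.91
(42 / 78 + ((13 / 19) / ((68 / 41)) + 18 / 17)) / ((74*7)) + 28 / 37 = 6617789 / 8700328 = 0.76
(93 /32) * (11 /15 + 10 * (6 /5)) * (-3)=-17763 /160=-111.02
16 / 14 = 8 / 7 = 1.14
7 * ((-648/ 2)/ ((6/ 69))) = -26082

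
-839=-839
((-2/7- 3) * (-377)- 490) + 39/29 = 152262/203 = 750.06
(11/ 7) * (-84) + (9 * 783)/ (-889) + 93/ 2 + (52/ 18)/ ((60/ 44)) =-91.31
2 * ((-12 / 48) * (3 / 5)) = -3 / 10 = -0.30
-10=-10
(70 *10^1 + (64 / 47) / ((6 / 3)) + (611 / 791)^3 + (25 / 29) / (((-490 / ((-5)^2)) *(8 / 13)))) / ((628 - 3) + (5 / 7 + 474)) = 7566705591244831 / 11869301334502752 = 0.64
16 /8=2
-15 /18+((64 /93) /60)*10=-401 /558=-0.72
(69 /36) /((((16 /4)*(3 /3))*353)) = 23 /16944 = 0.00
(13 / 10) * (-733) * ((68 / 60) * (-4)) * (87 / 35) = 9395594 / 875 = 10737.82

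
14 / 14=1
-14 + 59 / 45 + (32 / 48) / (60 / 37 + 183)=-12.69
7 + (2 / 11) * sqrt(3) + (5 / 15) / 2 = 2 * sqrt(3) / 11 + 43 / 6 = 7.48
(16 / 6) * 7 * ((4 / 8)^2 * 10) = 140 / 3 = 46.67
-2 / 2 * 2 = -2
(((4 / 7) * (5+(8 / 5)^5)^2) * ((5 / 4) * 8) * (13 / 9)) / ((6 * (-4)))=-1127573031 / 13671875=-82.47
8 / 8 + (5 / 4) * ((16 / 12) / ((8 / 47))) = 259 / 24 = 10.79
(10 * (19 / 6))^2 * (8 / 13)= 72200 / 117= 617.09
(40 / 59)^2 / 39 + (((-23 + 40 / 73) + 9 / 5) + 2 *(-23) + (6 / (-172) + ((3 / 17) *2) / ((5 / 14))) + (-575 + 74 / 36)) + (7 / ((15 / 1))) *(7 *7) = -66913679468848 / 108667612755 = -615.76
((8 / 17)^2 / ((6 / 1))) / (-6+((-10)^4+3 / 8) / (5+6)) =256 / 6264075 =0.00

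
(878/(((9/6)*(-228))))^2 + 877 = 25837078/29241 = 883.59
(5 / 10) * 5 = 2.50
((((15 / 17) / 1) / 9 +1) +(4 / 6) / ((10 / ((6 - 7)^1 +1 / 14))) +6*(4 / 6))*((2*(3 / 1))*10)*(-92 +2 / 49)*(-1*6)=972160488 / 5831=166722.77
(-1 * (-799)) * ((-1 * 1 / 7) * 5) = -570.71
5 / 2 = 2.50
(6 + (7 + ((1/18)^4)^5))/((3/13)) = 2154451920570937211479916557/38244708649188234523312128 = 56.33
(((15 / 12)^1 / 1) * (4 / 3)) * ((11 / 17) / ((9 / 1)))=55 / 459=0.12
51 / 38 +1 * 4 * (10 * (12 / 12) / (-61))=1591 / 2318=0.69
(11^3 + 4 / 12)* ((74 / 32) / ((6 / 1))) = 73889 / 144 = 513.12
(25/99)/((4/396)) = 25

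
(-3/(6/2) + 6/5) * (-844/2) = -422/5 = -84.40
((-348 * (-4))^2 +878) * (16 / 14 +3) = 8031102.57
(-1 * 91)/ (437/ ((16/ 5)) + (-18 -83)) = -2.56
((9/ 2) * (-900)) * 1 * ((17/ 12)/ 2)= -2868.75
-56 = -56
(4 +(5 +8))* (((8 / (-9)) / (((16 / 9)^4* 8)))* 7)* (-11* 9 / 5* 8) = 8588349 / 40960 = 209.68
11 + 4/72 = 199/18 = 11.06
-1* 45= -45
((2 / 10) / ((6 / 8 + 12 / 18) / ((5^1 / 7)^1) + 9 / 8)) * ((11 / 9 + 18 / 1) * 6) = 2768 / 373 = 7.42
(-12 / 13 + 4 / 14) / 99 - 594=-5351404 / 9009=-594.01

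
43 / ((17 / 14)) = 602 / 17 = 35.41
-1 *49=-49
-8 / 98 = -4 / 49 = -0.08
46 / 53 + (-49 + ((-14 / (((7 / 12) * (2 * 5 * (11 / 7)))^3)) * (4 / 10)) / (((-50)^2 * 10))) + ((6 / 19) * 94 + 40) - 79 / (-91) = 5340964981503678 / 238220404296875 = 22.42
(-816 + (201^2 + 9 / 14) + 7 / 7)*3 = 1662639 / 14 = 118759.93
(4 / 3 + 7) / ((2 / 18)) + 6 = 81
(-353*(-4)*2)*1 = 2824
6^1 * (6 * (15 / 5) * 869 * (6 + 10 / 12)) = 641322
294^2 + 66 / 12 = 172883 / 2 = 86441.50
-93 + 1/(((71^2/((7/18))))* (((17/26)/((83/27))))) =-1936658950/20824371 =-93.00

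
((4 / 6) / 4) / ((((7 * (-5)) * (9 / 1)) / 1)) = -1 / 1890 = -0.00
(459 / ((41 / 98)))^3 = 91015693734168 / 68921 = 1320579993.53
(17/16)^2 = 289/256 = 1.13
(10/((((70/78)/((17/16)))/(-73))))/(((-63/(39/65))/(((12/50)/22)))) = 48399/539000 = 0.09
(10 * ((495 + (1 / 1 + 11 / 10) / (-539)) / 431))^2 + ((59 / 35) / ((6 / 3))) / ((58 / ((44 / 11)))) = 131.96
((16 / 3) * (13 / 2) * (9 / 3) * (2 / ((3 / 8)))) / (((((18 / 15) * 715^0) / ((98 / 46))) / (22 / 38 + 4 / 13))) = 1144640 / 1311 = 873.10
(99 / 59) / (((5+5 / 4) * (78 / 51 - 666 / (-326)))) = 1097316 / 14601025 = 0.08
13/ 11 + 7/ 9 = 194/ 99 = 1.96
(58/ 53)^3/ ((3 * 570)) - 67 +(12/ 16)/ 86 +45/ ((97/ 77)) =-31.27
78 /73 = 1.07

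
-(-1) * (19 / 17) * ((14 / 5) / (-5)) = -266 / 425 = -0.63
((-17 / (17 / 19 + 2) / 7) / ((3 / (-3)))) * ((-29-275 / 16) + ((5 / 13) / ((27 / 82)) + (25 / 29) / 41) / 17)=-99466702723 / 2570808240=-38.69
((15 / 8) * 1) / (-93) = -5 / 248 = -0.02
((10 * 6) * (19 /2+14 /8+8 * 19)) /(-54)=-181.39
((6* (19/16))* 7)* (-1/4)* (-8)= 399/4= 99.75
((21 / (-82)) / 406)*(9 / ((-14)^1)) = 27 / 66584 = 0.00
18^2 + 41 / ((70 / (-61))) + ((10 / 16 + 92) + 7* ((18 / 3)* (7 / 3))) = 134091 / 280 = 478.90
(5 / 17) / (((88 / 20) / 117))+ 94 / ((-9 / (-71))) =2522401 / 3366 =749.38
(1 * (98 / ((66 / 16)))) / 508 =196 / 4191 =0.05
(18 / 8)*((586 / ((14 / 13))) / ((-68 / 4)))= -34281 / 476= -72.02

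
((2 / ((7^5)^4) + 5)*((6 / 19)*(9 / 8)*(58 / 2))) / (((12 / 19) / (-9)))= -734.06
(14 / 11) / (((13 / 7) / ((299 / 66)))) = 1127 / 363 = 3.10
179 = 179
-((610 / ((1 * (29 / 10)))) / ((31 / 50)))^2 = -93025000000 / 808201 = -115101.32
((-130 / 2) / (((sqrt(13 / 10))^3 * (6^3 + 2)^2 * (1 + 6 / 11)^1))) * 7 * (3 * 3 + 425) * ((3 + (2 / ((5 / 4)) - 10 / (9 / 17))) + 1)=3843070 * sqrt(130) / 1817793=24.10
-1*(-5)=5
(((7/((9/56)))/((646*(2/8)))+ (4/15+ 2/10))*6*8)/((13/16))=2739968/62985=43.50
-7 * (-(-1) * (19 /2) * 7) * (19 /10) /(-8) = 110.56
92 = 92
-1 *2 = -2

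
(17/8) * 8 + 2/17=17.12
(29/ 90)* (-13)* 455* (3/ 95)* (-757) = 25970399/ 570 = 45562.10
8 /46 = 4 /23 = 0.17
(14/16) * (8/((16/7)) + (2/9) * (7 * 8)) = 2009/144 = 13.95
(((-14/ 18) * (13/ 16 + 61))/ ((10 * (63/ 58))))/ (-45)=28681/ 291600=0.10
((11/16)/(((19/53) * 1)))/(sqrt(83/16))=583 * sqrt(83)/6308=0.84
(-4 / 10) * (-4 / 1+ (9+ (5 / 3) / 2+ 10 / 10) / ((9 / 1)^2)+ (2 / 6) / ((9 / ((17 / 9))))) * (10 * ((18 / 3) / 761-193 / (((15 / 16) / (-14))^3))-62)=135361665433114 / 13869225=9759857.92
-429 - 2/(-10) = -2144/5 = -428.80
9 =9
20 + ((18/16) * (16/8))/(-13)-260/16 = 93/26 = 3.58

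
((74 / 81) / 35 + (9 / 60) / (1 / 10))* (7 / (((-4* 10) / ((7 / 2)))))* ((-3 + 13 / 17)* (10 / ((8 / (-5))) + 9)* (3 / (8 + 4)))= 744667 / 518400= 1.44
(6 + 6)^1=12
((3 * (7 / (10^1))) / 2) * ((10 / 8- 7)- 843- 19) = -72891 / 80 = -911.14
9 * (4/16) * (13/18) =13/8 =1.62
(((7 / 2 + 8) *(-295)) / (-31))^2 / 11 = 46036225 / 42284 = 1088.74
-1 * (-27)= 27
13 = 13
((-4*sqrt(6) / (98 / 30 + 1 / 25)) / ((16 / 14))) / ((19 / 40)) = -2625*sqrt(6) / 1178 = -5.46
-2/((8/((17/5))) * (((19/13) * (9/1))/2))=-221/1710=-0.13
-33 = -33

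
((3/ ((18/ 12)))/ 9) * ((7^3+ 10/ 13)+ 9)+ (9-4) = 9757/ 117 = 83.39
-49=-49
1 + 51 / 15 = 22 / 5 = 4.40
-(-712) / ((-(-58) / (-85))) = -30260 / 29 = -1043.45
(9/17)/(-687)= -3/3893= -0.00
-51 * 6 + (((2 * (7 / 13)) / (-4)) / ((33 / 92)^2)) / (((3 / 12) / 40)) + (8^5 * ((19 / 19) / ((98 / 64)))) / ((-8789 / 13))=-372716977238 / 554260707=-672.46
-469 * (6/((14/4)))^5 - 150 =-17031894/2401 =-7093.67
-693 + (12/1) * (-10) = -813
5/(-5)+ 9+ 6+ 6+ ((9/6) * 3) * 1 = 49/2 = 24.50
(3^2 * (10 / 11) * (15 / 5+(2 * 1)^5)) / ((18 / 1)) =175 / 11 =15.91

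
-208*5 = -1040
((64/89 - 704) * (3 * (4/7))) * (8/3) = -2002944/623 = -3215.00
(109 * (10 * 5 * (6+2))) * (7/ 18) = 152600/ 9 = 16955.56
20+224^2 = 50196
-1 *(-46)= 46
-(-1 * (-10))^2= -100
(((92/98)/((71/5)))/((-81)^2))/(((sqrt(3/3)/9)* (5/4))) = 184/2536191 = 0.00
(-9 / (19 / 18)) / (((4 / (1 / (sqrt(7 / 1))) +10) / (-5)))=-675 / 19 +270*sqrt(7) / 19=2.07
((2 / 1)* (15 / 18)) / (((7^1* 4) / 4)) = 5 / 21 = 0.24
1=1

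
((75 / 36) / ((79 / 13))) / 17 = 325 / 16116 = 0.02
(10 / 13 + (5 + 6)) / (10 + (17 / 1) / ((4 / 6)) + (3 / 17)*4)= 5202 / 16003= 0.33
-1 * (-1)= 1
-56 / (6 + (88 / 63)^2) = -7.04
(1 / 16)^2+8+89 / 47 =119087 / 12032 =9.90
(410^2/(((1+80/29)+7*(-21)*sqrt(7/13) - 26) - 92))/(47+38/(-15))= -17.02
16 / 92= 4 / 23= 0.17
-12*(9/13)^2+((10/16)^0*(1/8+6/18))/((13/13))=-21469/4056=-5.29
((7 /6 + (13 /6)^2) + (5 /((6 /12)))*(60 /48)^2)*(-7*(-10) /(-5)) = -10829 /36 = -300.81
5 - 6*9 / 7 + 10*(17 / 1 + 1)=1241 / 7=177.29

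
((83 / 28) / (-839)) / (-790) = 83 / 18558680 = 0.00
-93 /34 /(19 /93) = -8649 /646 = -13.39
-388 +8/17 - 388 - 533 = -22245/17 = -1308.53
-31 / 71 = -0.44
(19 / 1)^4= 130321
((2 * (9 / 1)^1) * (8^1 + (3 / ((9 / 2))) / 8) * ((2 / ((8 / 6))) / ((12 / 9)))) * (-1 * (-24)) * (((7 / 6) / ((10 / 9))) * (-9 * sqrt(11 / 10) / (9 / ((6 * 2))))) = -494991 * sqrt(110) / 100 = -51915.09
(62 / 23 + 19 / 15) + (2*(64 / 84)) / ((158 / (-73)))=621631 / 190785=3.26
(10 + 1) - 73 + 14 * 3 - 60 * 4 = -260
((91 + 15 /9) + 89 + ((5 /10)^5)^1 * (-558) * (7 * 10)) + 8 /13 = -323963 /312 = -1038.34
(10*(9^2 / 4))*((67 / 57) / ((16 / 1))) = 9045 / 608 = 14.88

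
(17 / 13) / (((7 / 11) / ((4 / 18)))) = 374 / 819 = 0.46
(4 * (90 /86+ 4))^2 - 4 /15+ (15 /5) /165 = 124239151 /305085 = 407.23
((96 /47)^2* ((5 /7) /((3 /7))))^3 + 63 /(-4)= 13816424058273 /43116861316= 320.44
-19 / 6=-3.17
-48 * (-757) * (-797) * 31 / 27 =-299251184 / 9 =-33250131.56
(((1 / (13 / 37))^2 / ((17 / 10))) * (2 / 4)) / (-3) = -6845 / 8619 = -0.79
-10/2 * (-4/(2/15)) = 150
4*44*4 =704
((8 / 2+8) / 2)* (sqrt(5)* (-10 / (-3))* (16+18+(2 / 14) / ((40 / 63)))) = 1530.59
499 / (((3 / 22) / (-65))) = -713570 / 3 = -237856.67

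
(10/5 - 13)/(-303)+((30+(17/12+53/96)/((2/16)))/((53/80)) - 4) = 1045327/16059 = 65.09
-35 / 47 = -0.74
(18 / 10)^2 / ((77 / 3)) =243 / 1925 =0.13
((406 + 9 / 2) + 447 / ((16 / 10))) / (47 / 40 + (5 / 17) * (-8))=-469115 / 801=-585.66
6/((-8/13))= -39/4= -9.75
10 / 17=0.59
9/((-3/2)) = -6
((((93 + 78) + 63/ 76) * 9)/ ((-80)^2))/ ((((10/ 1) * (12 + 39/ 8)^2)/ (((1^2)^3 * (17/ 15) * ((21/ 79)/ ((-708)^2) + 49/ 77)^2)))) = 210599745280100287027/ 5407760430618708096000000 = 0.00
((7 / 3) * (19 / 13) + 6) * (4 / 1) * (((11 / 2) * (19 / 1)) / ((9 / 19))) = 8304.03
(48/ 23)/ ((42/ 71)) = 568/ 161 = 3.53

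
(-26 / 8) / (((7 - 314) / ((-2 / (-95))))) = 0.00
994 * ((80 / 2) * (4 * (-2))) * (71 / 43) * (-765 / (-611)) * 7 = -120935606400 / 26273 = -4603037.58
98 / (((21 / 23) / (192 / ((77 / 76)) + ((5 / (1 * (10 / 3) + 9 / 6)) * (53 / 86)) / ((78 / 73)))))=10915601947 / 534963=20404.41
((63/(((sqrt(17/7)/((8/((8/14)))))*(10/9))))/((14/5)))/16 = 567*sqrt(119)/544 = 11.37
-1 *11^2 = -121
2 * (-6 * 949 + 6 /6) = -11386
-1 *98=-98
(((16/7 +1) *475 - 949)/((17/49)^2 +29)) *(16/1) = 11749808/34959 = 336.10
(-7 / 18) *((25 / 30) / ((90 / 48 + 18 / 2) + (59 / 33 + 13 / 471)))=-24178 / 946791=-0.03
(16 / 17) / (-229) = -16 / 3893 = -0.00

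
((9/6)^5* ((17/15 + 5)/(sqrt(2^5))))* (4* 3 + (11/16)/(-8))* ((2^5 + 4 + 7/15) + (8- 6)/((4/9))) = 46555749* sqrt(2)/16384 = 4018.54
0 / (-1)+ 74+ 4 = 78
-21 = -21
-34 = -34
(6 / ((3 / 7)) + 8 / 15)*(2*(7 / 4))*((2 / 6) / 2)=763 / 90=8.48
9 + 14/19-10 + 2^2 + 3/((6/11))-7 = 85/38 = 2.24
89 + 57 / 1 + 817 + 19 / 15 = 14464 / 15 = 964.27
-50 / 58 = -25 / 29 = -0.86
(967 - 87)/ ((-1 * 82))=-440/ 41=-10.73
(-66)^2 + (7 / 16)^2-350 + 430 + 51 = 1148721 / 256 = 4487.19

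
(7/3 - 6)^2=121/9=13.44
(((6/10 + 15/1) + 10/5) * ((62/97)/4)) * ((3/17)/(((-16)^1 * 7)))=-1023/230860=-0.00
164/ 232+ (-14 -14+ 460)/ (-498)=-773/ 4814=-0.16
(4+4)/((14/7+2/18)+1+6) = 36/41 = 0.88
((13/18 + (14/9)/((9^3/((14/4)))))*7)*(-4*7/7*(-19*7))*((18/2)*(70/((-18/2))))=-1248005500/6561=-190215.74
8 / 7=1.14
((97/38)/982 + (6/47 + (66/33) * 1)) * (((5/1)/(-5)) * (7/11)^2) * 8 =-366143582/53054023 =-6.90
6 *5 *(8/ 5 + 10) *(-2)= -696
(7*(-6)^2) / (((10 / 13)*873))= 182 / 485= 0.38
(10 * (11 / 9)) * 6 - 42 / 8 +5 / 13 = 10681 / 156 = 68.47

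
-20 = -20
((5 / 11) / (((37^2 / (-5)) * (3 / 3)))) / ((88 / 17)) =-425 / 1325192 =-0.00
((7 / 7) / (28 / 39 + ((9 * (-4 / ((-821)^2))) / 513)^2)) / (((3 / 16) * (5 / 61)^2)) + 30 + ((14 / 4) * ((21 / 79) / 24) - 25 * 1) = 120888739302046759977849 / 108839417232274130800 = 1110.71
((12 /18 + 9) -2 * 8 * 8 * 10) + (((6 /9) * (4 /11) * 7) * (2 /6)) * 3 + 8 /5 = -69687 /55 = -1267.04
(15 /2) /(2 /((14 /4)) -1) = -35 /2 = -17.50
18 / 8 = 9 / 4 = 2.25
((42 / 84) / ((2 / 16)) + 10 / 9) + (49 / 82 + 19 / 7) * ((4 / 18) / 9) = 120719 / 23247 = 5.19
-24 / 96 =-1 / 4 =-0.25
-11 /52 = -0.21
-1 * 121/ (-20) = 121/ 20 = 6.05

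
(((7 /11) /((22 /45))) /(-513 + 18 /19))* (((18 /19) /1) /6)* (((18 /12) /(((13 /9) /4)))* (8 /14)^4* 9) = -933120 /583241659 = -0.00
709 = 709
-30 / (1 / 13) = -390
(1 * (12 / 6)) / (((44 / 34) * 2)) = 17 / 22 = 0.77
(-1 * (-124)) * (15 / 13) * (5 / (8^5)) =0.02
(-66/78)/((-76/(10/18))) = 55/8892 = 0.01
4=4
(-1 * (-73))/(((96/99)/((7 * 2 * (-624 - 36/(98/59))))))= -38107971/56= -680499.48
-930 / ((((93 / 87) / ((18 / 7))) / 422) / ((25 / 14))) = -1685846.94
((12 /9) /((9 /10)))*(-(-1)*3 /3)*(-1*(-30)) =400 /9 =44.44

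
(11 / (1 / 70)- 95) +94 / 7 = 4819 / 7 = 688.43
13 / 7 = 1.86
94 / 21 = 4.48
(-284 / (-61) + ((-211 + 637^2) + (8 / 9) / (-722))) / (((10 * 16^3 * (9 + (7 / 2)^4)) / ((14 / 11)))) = 281323199269 / 3550912675200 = 0.08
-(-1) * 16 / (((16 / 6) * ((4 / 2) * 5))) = 3 / 5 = 0.60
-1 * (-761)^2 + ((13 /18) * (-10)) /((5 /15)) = -1737428 /3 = -579142.67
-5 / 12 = -0.42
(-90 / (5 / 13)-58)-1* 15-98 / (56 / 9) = -1291 / 4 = -322.75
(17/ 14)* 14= 17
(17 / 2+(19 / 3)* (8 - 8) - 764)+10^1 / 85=-25683 / 34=-755.38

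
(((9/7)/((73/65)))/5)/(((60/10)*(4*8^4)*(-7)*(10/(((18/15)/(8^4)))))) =-117/12002420326400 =-0.00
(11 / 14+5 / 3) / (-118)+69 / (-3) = -114091 / 4956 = -23.02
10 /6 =5 /3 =1.67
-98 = -98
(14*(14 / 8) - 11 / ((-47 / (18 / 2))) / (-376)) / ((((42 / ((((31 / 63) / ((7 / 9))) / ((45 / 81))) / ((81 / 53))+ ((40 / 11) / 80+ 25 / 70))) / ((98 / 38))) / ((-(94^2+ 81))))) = -15392.72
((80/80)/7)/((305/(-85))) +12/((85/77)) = 10.83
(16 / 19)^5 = 0.42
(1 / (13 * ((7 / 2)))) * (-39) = -6 / 7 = -0.86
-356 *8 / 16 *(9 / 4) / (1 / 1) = -801 / 2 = -400.50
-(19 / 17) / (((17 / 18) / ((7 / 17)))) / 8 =-1197 / 19652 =-0.06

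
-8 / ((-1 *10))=4 / 5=0.80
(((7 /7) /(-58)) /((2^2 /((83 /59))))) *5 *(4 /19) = -0.01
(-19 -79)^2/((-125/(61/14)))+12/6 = -41596/125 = -332.77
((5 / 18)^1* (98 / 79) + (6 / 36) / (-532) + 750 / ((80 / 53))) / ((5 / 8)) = 795.55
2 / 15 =0.13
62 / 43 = 1.44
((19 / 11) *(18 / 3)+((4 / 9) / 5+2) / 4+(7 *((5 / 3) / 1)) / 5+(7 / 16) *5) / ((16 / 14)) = 854147 / 63360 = 13.48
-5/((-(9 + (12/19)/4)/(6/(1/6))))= 570/29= 19.66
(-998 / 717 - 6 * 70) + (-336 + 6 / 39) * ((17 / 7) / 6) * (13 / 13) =-36364087 / 65247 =-557.33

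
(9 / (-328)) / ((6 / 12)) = -0.05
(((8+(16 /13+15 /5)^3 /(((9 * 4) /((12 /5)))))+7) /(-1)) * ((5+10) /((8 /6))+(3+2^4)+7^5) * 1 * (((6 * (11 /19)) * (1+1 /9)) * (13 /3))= -489472327300 /86697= -5645781.60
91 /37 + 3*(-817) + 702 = -64622 /37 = -1746.54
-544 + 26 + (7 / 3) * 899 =4739 / 3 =1579.67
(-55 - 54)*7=-763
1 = 1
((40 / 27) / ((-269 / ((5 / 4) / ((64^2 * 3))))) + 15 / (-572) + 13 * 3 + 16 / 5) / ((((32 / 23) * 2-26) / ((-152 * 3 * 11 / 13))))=588026926604497 / 838984573440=700.88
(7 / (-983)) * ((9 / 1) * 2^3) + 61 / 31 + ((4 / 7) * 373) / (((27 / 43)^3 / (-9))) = -7747.22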